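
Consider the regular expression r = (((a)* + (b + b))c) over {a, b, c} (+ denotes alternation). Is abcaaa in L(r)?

No split of abcaaa into u·v has ((a)*+(b+b)) matching u and c matching v.

no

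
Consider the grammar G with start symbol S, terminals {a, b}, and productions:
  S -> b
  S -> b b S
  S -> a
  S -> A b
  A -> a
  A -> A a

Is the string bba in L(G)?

yes

S ⇒ bbS ⇒ bba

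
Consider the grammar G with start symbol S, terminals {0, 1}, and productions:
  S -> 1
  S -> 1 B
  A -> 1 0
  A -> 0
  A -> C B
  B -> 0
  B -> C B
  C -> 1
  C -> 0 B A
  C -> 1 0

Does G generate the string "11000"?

no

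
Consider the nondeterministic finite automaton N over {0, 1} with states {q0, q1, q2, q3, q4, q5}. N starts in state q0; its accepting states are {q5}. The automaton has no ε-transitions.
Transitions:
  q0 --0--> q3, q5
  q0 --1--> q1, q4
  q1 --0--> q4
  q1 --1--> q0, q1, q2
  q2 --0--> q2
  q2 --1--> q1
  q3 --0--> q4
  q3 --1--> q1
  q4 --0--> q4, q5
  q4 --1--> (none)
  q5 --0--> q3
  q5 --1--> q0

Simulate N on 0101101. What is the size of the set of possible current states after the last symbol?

2

Start: {q0}
read 0: {q3, q5}
read 1: {q0, q1}
read 0: {q3, q4, q5}
read 1: {q0, q1}
read 1: {q0, q1, q2, q4}
read 0: {q2, q3, q4, q5}
read 1: {q0, q1}
Final reachable set {q0, q1} has 2 states.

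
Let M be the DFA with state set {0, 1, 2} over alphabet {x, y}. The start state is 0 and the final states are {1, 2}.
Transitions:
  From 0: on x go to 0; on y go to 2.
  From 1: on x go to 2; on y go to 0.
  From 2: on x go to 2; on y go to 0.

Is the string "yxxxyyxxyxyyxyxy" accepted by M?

0 --y--> 2
2 --x--> 2
2 --x--> 2
2 --x--> 2
2 --y--> 0
0 --y--> 2
2 --x--> 2
2 --x--> 2
2 --y--> 0
0 --x--> 0
0 --y--> 2
2 --y--> 0
0 --x--> 0
0 --y--> 2
2 --x--> 2
2 --y--> 0
End in state 0, which is not an accepting state.

rejected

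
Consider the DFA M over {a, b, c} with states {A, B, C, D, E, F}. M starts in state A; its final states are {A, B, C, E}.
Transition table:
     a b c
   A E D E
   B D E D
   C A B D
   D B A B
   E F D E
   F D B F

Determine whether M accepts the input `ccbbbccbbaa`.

A --c--> E
E --c--> E
E --b--> D
D --b--> A
A --b--> D
D --c--> B
B --c--> D
D --b--> A
A --b--> D
D --a--> B
B --a--> D
End in state D, which is not an accepting state.

rejected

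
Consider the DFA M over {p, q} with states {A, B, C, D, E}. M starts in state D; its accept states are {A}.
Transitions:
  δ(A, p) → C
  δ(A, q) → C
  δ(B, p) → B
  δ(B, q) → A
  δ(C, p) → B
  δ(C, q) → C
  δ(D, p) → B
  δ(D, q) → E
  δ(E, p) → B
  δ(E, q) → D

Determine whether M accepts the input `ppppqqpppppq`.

D --p--> B
B --p--> B
B --p--> B
B --p--> B
B --q--> A
A --q--> C
C --p--> B
B --p--> B
B --p--> B
B --p--> B
B --p--> B
B --q--> A
End in state A, which is an accepting state.

accepted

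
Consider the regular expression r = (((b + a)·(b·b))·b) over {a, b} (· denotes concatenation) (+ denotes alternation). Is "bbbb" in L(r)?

yes

Split as bbb·b: ((b+a)·(b·b)) matches bbb and b matches b.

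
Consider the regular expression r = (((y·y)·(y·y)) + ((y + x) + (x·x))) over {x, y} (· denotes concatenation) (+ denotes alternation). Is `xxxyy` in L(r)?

Neither ((y·y)·(y·y)) nor ((y+x)+(x·x)) matches xxxyy.

no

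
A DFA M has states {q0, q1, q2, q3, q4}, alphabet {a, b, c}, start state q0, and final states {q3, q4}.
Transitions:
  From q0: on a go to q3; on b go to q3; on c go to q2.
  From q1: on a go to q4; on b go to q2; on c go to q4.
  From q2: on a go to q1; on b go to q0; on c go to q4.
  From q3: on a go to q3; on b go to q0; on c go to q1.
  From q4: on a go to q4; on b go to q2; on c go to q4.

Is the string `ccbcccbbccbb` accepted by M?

rejected

q0 --c--> q2
q2 --c--> q4
q4 --b--> q2
q2 --c--> q4
q4 --c--> q4
q4 --c--> q4
q4 --b--> q2
q2 --b--> q0
q0 --c--> q2
q2 --c--> q4
q4 --b--> q2
q2 --b--> q0
End in state q0, which is not an accepting state.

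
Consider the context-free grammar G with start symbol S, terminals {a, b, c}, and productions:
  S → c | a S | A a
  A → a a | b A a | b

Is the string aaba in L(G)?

S ⇒ aS ⇒ aaS ⇒ aaAa ⇒ aaba

yes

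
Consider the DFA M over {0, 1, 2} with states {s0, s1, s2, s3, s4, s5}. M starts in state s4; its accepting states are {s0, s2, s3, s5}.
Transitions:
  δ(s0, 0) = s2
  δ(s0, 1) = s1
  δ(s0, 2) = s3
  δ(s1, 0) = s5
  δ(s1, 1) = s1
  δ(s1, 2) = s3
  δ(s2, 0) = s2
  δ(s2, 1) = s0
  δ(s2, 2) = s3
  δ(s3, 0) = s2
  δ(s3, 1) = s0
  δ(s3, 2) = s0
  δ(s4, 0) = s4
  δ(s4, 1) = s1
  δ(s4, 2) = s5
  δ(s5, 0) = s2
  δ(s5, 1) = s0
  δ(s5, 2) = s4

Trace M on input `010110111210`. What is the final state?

s4 --0--> s4
s4 --1--> s1
s1 --0--> s5
s5 --1--> s0
s0 --1--> s1
s1 --0--> s5
s5 --1--> s0
s0 --1--> s1
s1 --1--> s1
s1 --2--> s3
s3 --1--> s0
s0 --0--> s2

s2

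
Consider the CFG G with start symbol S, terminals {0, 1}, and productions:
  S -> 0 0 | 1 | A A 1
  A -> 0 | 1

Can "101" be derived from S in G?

S ⇒ AA1 ⇒ 1A1 ⇒ 101

yes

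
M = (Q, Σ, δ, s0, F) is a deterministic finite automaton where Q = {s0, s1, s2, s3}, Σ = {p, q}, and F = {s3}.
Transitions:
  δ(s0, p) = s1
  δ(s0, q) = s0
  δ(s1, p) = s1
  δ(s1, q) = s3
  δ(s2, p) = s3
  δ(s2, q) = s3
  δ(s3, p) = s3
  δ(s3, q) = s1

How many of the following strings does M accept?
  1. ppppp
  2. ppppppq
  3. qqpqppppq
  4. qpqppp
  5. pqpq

2

ppppp: rejected
ppppppq: accepted
qqpqppppq: rejected
qpqppp: accepted
pqpq: rejected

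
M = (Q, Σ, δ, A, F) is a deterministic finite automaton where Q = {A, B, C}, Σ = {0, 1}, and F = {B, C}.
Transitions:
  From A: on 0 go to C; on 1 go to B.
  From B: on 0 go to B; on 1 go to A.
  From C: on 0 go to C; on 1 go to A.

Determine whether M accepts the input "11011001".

A --1--> B
B --1--> A
A --0--> C
C --1--> A
A --1--> B
B --0--> B
B --0--> B
B --1--> A
End in state A, which is not an accepting state.

rejected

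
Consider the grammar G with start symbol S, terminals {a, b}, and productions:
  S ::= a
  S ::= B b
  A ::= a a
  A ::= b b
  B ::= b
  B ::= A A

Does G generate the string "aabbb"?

S ⇒ Bb ⇒ AAb ⇒ aaAb ⇒ aabbb

yes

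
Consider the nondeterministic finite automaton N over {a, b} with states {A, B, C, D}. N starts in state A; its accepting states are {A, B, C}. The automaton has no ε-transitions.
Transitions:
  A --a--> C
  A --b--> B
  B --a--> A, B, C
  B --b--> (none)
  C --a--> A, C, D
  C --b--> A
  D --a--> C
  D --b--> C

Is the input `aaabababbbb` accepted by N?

rejected

Start: {A}
read a: {C}
read a: {A, C, D}
read a: {A, C, D}
read b: {A, B, C}
read a: {A, B, C, D}
read b: {A, B, C}
read a: {A, B, C, D}
read b: {A, B, C}
read b: {A, B}
read b: {B}
read b: {}
Reachable ∩ accepting = {} — empty.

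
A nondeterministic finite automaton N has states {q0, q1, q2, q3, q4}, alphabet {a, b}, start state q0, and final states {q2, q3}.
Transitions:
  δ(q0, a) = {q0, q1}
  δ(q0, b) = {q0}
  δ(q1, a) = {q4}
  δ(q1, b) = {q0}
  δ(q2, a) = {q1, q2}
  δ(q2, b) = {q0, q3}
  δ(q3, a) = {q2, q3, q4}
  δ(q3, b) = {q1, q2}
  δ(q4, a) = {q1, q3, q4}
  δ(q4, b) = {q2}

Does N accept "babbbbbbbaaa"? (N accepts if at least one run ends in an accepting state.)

accepted

Start: {q0}
read b: {q0}
read a: {q0, q1}
read b: {q0}
read b: {q0}
read b: {q0}
read b: {q0}
read b: {q0}
read b: {q0}
read b: {q0}
read a: {q0, q1}
read a: {q0, q1, q4}
read a: {q0, q1, q3, q4}
Reachable ∩ accepting = {q3} — nonempty.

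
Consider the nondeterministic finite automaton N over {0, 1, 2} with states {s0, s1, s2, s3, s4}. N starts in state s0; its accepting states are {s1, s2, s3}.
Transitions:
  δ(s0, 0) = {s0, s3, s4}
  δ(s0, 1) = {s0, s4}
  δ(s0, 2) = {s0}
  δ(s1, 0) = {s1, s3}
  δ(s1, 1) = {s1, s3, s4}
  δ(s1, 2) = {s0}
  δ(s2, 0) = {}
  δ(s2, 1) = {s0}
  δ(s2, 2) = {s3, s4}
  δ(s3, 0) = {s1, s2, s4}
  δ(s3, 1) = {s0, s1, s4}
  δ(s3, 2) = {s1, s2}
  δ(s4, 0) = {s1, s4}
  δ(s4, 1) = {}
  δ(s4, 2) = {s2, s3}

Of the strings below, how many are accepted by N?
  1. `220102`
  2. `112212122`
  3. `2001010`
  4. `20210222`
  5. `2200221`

5

`220102`: accepted
`112212122`: accepted
`2001010`: accepted
`20210222`: accepted
`2200221`: accepted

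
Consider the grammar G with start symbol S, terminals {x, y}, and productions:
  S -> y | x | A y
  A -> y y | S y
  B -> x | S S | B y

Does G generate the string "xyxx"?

no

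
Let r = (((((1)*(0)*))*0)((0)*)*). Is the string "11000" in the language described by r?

Split as 110·00: ((((1)*(0)*))*0) matches 110 and ((0)*)* matches 00.

yes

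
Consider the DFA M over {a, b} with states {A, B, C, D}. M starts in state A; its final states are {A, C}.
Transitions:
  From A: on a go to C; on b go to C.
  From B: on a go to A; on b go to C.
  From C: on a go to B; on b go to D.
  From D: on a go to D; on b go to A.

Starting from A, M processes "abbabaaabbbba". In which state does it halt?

A --a--> C
C --b--> D
D --b--> A
A --a--> C
C --b--> D
D --a--> D
D --a--> D
D --a--> D
D --b--> A
A --b--> C
C --b--> D
D --b--> A
A --a--> C

C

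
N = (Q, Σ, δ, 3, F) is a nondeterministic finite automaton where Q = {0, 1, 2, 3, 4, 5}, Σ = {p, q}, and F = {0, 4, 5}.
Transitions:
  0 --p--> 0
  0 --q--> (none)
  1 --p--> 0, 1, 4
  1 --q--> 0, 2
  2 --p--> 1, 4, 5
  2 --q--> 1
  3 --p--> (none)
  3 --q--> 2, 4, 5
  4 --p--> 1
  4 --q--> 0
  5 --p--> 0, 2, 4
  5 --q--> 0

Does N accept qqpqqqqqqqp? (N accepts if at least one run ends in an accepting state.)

Start: {3}
read q: {2, 4, 5}
read q: {0, 1}
read p: {0, 1, 4}
read q: {0, 2}
read q: {1}
read q: {0, 2}
read q: {1}
read q: {0, 2}
read q: {1}
read q: {0, 2}
read p: {0, 1, 4, 5}
Reachable ∩ accepting = {0, 4, 5} — nonempty.

accepted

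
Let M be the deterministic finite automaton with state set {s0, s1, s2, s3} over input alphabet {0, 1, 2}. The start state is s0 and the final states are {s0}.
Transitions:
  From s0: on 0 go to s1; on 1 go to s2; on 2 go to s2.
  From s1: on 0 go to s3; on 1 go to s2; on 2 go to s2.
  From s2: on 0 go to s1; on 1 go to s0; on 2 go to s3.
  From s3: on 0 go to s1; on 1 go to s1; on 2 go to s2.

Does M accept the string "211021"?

s0 --2--> s2
s2 --1--> s0
s0 --1--> s2
s2 --0--> s1
s1 --2--> s2
s2 --1--> s0
End in state s0, which is an accepting state.

accepted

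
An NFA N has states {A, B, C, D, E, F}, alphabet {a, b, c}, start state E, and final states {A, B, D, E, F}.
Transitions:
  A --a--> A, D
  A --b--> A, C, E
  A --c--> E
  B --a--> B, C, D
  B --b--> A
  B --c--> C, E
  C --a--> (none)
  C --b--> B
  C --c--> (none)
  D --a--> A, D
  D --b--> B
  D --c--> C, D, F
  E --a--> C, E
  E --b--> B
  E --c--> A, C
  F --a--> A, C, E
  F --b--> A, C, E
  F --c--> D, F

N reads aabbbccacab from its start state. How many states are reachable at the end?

Start: {E}
read a: {C, E}
read a: {C, E}
read b: {B}
read b: {A}
read b: {A, C, E}
read c: {A, C, E}
read c: {A, C, E}
read a: {A, C, D, E}
read c: {A, C, D, E, F}
read a: {A, C, D, E}
read b: {A, B, C, E}
Final reachable set {A, B, C, E} has 4 states.

4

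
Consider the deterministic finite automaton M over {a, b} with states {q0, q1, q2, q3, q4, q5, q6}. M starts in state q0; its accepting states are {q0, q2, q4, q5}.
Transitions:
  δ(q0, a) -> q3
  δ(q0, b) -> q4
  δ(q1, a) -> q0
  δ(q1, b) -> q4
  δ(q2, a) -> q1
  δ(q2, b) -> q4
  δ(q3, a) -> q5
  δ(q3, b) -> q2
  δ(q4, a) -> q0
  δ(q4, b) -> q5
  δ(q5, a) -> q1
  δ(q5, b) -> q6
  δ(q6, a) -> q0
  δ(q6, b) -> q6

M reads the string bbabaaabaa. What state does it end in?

q0 --b--> q4
q4 --b--> q5
q5 --a--> q1
q1 --b--> q4
q4 --a--> q0
q0 --a--> q3
q3 --a--> q5
q5 --b--> q6
q6 --a--> q0
q0 --a--> q3

q3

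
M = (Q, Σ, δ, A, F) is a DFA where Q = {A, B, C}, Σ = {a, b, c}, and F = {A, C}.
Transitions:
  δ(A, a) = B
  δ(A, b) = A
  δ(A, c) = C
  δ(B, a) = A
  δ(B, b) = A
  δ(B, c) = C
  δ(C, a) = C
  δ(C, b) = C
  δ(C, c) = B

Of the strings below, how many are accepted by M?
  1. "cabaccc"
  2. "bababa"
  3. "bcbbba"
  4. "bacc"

1

"cabaccc": rejected
"bababa": rejected
"bcbbba": accepted
"bacc": rejected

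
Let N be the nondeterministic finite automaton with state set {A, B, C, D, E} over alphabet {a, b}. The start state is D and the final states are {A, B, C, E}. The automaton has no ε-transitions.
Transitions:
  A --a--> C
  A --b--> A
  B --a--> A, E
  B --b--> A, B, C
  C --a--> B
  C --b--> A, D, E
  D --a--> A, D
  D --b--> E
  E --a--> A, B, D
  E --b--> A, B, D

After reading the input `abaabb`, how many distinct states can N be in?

5

Start: {D}
read a: {A, D}
read b: {A, E}
read a: {A, B, C, D}
read a: {A, B, C, D, E}
read b: {A, B, C, D, E}
read b: {A, B, C, D, E}
Final reachable set {A, B, C, D, E} has 5 states.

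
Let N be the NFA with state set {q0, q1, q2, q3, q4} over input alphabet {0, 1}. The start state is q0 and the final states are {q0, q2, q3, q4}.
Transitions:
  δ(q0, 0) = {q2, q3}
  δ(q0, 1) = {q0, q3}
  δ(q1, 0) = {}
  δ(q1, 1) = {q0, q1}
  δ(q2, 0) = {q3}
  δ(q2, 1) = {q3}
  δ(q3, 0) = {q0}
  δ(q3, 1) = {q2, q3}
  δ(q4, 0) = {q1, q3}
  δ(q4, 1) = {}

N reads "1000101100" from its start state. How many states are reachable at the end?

Start: {q0}
read 1: {q0, q3}
read 0: {q0, q2, q3}
read 0: {q0, q2, q3}
read 0: {q0, q2, q3}
read 1: {q0, q2, q3}
read 0: {q0, q2, q3}
read 1: {q0, q2, q3}
read 1: {q0, q2, q3}
read 0: {q0, q2, q3}
read 0: {q0, q2, q3}
Final reachable set {q0, q2, q3} has 3 states.

3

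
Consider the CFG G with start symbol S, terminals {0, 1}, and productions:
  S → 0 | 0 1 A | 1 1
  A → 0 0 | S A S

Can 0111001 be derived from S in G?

no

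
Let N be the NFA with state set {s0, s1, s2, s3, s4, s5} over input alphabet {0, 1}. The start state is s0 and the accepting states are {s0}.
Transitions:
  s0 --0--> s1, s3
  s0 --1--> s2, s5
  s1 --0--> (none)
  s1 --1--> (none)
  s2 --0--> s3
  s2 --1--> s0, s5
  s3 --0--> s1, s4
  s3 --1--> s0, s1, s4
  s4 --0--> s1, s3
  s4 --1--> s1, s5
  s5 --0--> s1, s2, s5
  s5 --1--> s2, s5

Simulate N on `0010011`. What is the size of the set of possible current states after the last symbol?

Start: {s0}
read 0: {s1, s3}
read 0: {s1, s4}
read 1: {s1, s5}
read 0: {s1, s2, s5}
read 0: {s1, s2, s3, s5}
read 1: {s0, s1, s2, s4, s5}
read 1: {s0, s1, s2, s5}
Final reachable set {s0, s1, s2, s5} has 4 states.

4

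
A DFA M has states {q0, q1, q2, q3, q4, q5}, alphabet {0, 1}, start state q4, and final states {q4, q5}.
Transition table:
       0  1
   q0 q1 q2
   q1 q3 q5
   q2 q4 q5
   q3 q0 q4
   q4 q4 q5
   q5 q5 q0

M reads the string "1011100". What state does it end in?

q5

q4 --1--> q5
q5 --0--> q5
q5 --1--> q0
q0 --1--> q2
q2 --1--> q5
q5 --0--> q5
q5 --0--> q5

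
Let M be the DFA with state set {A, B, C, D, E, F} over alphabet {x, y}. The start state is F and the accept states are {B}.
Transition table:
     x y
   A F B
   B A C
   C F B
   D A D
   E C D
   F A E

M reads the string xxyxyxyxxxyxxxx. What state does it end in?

F --x--> A
A --x--> F
F --y--> E
E --x--> C
C --y--> B
B --x--> A
A --y--> B
B --x--> A
A --x--> F
F --x--> A
A --y--> B
B --x--> A
A --x--> F
F --x--> A
A --x--> F

F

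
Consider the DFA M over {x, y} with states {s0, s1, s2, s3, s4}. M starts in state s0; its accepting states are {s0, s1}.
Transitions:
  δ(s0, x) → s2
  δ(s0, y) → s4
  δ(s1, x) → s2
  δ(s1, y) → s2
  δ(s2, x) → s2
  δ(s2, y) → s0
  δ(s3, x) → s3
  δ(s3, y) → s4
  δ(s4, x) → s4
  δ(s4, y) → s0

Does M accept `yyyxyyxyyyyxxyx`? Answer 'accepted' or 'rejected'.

s0 --y--> s4
s4 --y--> s0
s0 --y--> s4
s4 --x--> s4
s4 --y--> s0
s0 --y--> s4
s4 --x--> s4
s4 --y--> s0
s0 --y--> s4
s4 --y--> s0
s0 --y--> s4
s4 --x--> s4
s4 --x--> s4
s4 --y--> s0
s0 --x--> s2
End in state s2, which is not an accepting state.

rejected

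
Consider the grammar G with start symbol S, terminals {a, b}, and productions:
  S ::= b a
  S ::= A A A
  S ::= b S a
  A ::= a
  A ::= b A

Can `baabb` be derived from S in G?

no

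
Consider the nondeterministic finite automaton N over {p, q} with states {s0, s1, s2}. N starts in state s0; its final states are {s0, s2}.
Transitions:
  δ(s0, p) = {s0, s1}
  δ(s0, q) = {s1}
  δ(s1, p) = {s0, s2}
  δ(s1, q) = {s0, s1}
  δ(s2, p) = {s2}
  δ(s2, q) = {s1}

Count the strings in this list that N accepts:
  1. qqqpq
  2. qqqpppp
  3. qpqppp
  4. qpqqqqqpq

qqqpq: accepted
qqqpppp: accepted
qpqppp: accepted
qpqqqqqpq: accepted

4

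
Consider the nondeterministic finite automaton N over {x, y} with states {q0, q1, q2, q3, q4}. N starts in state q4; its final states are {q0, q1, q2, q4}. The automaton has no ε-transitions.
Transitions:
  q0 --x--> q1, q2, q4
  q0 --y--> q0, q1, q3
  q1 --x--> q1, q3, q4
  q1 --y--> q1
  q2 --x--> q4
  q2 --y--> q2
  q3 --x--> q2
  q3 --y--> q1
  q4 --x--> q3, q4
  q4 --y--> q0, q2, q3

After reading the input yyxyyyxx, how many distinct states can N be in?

Start: {q4}
read y: {q0, q2, q3}
read y: {q0, q1, q2, q3}
read x: {q1, q2, q3, q4}
read y: {q0, q1, q2, q3}
read y: {q0, q1, q2, q3}
read y: {q0, q1, q2, q3}
read x: {q1, q2, q3, q4}
read x: {q1, q2, q3, q4}
Final reachable set {q1, q2, q3, q4} has 4 states.

4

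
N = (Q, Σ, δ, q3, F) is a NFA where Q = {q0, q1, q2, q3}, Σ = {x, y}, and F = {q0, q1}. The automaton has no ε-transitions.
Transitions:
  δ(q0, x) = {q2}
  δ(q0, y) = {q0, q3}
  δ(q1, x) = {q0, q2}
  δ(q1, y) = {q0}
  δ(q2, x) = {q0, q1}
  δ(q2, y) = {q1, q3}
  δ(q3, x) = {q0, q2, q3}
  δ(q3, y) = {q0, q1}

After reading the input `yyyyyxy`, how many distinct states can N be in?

3

Start: {q3}
read y: {q0, q1}
read y: {q0, q3}
read y: {q0, q1, q3}
read y: {q0, q1, q3}
read y: {q0, q1, q3}
read x: {q0, q2, q3}
read y: {q0, q1, q3}
Final reachable set {q0, q1, q3} has 3 states.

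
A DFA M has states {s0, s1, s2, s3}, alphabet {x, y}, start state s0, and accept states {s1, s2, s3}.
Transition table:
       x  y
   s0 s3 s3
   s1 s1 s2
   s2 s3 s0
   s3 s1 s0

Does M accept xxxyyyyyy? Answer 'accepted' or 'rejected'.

rejected

s0 --x--> s3
s3 --x--> s1
s1 --x--> s1
s1 --y--> s2
s2 --y--> s0
s0 --y--> s3
s3 --y--> s0
s0 --y--> s3
s3 --y--> s0
End in state s0, which is not an accepting state.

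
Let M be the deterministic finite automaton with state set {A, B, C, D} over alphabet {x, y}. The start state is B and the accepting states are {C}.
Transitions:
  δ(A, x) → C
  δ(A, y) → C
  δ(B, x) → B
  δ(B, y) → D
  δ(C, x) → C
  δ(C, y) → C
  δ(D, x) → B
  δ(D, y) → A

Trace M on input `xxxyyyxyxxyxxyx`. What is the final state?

B --x--> B
B --x--> B
B --x--> B
B --y--> D
D --y--> A
A --y--> C
C --x--> C
C --y--> C
C --x--> C
C --x--> C
C --y--> C
C --x--> C
C --x--> C
C --y--> C
C --x--> C

C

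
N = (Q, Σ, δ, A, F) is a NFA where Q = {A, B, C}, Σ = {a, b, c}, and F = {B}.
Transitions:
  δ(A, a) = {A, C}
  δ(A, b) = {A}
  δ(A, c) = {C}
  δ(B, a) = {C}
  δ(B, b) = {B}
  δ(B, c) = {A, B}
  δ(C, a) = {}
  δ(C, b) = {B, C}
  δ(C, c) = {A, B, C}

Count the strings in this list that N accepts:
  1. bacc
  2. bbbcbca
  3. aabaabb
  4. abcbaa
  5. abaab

3

bacc: accepted
bbbcbca: rejected
aabaabb: accepted
abcbaa: rejected
abaab: accepted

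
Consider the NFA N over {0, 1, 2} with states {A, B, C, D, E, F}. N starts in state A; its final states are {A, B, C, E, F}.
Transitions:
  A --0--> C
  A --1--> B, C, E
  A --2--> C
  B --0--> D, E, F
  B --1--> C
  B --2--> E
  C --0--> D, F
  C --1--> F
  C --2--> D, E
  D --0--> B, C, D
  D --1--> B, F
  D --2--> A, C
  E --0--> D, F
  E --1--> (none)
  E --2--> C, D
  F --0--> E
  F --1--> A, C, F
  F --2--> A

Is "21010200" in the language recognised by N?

Start: {A}
read 2: {C}
read 1: {F}
read 0: {E}
read 1: {}
The reachable set is empty and stays empty for the remaining 4 symbols.
Reachable ∩ accepting = {} — empty.

rejected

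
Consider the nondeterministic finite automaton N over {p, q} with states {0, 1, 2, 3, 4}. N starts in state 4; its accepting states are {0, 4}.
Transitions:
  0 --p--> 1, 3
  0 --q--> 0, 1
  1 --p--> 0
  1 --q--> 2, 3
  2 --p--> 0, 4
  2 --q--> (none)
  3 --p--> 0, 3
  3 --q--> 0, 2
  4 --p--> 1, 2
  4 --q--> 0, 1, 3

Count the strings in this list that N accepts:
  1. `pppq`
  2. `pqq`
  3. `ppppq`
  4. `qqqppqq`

4

`pppq`: accepted
`pqq`: accepted
`ppppq`: accepted
`qqqppqq`: accepted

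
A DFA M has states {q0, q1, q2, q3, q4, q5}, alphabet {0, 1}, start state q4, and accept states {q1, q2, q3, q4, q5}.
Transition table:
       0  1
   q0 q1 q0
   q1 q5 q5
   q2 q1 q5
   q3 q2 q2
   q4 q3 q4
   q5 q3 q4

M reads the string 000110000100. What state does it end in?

q4 --0--> q3
q3 --0--> q2
q2 --0--> q1
q1 --1--> q5
q5 --1--> q4
q4 --0--> q3
q3 --0--> q2
q2 --0--> q1
q1 --0--> q5
q5 --1--> q4
q4 --0--> q3
q3 --0--> q2

q2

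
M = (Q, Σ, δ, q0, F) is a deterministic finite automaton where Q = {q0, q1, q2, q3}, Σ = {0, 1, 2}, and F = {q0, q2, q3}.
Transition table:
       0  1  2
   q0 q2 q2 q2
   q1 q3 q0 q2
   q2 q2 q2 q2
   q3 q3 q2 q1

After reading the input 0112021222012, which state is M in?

q2

q0 --0--> q2
q2 --1--> q2
q2 --1--> q2
q2 --2--> q2
q2 --0--> q2
q2 --2--> q2
q2 --1--> q2
q2 --2--> q2
q2 --2--> q2
q2 --2--> q2
q2 --0--> q2
q2 --1--> q2
q2 --2--> q2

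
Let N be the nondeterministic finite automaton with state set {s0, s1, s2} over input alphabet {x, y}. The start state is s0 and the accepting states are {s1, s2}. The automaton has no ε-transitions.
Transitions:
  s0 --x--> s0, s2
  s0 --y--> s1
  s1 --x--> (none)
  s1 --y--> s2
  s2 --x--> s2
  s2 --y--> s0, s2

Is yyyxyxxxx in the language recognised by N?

Start: {s0}
read y: {s1}
read y: {s2}
read y: {s0, s2}
read x: {s0, s2}
read y: {s0, s1, s2}
read x: {s0, s2}
read x: {s0, s2}
read x: {s0, s2}
read x: {s0, s2}
Reachable ∩ accepting = {s2} — nonempty.

accepted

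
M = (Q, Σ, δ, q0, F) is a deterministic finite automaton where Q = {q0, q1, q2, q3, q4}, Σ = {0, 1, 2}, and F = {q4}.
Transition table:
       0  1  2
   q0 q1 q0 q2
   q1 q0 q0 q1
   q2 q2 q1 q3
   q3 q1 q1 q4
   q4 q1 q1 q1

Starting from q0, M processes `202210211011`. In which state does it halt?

q0

q0 --2--> q2
q2 --0--> q2
q2 --2--> q3
q3 --2--> q4
q4 --1--> q1
q1 --0--> q0
q0 --2--> q2
q2 --1--> q1
q1 --1--> q0
q0 --0--> q1
q1 --1--> q0
q0 --1--> q0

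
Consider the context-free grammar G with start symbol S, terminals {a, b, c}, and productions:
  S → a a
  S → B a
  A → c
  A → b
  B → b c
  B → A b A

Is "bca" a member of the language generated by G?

yes

S ⇒ Ba ⇒ bca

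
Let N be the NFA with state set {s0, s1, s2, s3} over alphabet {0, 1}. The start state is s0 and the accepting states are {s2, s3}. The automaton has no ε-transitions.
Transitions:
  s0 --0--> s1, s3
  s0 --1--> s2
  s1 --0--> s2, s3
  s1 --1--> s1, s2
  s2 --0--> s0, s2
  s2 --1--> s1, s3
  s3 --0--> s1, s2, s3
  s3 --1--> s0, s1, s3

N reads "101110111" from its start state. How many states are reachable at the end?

4

Start: {s0}
read 1: {s2}
read 0: {s0, s2}
read 1: {s1, s2, s3}
read 1: {s0, s1, s2, s3}
read 1: {s0, s1, s2, s3}
read 0: {s0, s1, s2, s3}
read 1: {s0, s1, s2, s3}
read 1: {s0, s1, s2, s3}
read 1: {s0, s1, s2, s3}
Final reachable set {s0, s1, s2, s3} has 4 states.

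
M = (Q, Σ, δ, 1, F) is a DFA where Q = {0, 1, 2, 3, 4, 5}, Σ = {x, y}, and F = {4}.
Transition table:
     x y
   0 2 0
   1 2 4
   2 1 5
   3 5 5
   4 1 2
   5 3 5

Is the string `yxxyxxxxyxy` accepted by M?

1 --y--> 4
4 --x--> 1
1 --x--> 2
2 --y--> 5
5 --x--> 3
3 --x--> 5
5 --x--> 3
3 --x--> 5
5 --y--> 5
5 --x--> 3
3 --y--> 5
End in state 5, which is not an accepting state.

rejected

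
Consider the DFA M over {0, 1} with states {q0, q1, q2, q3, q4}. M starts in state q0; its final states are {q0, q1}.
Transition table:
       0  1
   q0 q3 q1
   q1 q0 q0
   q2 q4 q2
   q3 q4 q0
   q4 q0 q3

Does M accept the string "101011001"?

q0 --1--> q1
q1 --0--> q0
q0 --1--> q1
q1 --0--> q0
q0 --1--> q1
q1 --1--> q0
q0 --0--> q3
q3 --0--> q4
q4 --1--> q3
End in state q3, which is not an accepting state.

rejected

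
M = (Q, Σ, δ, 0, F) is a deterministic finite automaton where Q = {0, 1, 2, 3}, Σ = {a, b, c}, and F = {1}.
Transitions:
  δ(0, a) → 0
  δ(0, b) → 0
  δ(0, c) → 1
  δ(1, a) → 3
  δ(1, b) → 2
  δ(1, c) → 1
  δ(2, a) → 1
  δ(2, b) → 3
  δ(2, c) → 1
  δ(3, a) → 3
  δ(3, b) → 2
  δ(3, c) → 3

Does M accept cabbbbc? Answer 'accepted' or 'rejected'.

0 --c--> 1
1 --a--> 3
3 --b--> 2
2 --b--> 3
3 --b--> 2
2 --b--> 3
3 --c--> 3
End in state 3, which is not an accepting state.

rejected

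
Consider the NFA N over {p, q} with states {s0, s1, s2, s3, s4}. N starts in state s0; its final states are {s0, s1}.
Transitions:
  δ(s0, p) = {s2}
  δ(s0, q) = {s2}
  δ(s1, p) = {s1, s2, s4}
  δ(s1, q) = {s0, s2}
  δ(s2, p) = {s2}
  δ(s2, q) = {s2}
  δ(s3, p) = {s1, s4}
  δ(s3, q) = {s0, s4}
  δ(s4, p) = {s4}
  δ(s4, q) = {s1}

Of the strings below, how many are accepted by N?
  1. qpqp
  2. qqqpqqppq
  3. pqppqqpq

0

qpqp: rejected
qqqpqqppq: rejected
pqppqqpq: rejected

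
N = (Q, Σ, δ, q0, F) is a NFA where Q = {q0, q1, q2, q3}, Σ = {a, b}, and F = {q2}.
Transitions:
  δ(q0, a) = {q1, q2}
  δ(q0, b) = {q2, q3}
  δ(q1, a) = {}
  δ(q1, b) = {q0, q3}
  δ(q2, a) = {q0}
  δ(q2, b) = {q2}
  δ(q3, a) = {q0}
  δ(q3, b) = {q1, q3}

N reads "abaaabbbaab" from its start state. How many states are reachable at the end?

Start: {q0}
read a: {q1, q2}
read b: {q0, q2, q3}
read a: {q0, q1, q2}
read a: {q0, q1, q2}
read a: {q0, q1, q2}
read b: {q0, q2, q3}
read b: {q1, q2, q3}
read b: {q0, q1, q2, q3}
read a: {q0, q1, q2}
read a: {q0, q1, q2}
read b: {q0, q2, q3}
Final reachable set {q0, q2, q3} has 3 states.

3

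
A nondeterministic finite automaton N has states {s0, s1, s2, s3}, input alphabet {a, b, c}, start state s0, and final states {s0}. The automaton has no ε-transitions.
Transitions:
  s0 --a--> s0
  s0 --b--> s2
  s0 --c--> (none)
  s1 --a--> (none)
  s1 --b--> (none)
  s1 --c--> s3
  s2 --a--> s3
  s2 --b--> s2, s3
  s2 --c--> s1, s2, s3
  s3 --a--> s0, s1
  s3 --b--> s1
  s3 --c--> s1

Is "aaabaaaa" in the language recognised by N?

Start: {s0}
read a: {s0}
read a: {s0}
read a: {s0}
read b: {s2}
read a: {s3}
read a: {s0, s1}
read a: {s0}
read a: {s0}
Reachable ∩ accepting = {s0} — nonempty.

accepted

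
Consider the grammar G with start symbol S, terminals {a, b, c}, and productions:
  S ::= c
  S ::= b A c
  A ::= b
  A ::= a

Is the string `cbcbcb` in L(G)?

no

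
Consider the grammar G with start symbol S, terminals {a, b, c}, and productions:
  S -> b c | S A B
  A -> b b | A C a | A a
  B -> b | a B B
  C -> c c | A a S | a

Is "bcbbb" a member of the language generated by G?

yes

S ⇒ SAB ⇒ bcAB ⇒ bcbbB ⇒ bcbbb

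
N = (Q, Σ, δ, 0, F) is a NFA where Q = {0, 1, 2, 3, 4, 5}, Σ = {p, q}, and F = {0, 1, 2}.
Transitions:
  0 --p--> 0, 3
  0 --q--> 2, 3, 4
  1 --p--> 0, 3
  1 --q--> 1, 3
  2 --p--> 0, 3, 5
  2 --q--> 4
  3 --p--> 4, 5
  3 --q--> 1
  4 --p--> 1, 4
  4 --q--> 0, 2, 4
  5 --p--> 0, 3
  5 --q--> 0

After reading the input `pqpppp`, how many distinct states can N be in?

5

Start: {0}
read p: {0, 3}
read q: {1, 2, 3, 4}
read p: {0, 1, 3, 4, 5}
read p: {0, 1, 3, 4, 5}
read p: {0, 1, 3, 4, 5}
read p: {0, 1, 3, 4, 5}
Final reachable set {0, 1, 3, 4, 5} has 5 states.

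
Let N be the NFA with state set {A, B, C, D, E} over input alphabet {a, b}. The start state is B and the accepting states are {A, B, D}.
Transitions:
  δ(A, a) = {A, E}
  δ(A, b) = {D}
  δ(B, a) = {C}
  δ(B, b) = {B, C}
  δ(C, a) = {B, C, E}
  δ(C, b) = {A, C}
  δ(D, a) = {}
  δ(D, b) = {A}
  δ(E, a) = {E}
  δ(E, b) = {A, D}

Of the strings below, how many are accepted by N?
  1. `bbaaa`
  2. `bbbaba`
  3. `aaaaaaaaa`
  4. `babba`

4

`bbaaa`: accepted
`bbbaba`: accepted
`aaaaaaaaa`: accepted
`babba`: accepted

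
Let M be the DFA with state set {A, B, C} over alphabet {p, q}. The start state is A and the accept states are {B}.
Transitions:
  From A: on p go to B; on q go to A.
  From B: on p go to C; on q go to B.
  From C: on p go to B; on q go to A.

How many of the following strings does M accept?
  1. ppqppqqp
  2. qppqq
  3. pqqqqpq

ppqppqqp: accepted
qppqq: rejected
pqqqqpq: rejected

1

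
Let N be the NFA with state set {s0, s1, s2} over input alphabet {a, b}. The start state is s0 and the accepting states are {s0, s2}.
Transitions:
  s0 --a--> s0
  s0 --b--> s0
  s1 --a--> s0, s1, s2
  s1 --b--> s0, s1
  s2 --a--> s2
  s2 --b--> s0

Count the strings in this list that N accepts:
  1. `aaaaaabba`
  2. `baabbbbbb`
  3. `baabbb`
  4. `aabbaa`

`aaaaaabba`: accepted
`baabbbbbb`: accepted
`baabbb`: accepted
`aabbaa`: accepted

4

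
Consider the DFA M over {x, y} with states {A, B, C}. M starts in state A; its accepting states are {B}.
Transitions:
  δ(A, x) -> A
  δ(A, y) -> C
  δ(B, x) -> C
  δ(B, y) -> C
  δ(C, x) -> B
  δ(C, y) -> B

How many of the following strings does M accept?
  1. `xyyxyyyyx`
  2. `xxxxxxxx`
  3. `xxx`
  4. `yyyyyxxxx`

1

`xyyxyyyyx`: accepted
`xxxxxxxx`: rejected
`xxx`: rejected
`yyyyyxxxx`: rejected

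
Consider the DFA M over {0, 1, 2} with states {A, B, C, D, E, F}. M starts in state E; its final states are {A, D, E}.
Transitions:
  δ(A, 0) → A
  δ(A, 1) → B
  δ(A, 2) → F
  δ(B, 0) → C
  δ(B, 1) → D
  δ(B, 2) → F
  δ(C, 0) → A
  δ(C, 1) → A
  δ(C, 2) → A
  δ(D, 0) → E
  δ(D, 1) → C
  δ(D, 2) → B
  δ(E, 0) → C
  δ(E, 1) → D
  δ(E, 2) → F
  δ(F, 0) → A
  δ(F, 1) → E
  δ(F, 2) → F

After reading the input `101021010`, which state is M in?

E --1--> D
D --0--> E
E --1--> D
D --0--> E
E --2--> F
F --1--> E
E --0--> C
C --1--> A
A --0--> A

A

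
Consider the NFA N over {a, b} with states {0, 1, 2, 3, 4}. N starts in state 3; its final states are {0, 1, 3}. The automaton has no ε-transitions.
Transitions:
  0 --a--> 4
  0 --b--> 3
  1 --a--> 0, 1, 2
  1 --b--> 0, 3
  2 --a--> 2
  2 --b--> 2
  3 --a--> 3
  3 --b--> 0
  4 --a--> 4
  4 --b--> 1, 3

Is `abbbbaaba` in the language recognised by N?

rejected

Start: {3}
read a: {3}
read b: {0}
read b: {3}
read b: {0}
read b: {3}
read a: {3}
read a: {3}
read b: {0}
read a: {4}
Reachable ∩ accepting = {} — empty.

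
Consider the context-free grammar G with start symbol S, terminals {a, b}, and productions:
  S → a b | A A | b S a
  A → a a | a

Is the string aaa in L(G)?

yes

S ⇒ AA ⇒ aA ⇒ aaa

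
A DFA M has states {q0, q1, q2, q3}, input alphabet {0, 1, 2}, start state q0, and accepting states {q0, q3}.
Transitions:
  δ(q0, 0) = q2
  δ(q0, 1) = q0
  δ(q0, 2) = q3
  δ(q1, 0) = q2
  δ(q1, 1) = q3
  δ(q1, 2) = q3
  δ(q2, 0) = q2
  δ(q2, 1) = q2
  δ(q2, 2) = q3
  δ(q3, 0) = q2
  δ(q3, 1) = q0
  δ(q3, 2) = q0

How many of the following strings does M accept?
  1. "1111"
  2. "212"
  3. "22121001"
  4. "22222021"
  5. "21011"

"1111": accepted
"212": accepted
"22121001": rejected
"22222021": accepted
"21011": rejected

3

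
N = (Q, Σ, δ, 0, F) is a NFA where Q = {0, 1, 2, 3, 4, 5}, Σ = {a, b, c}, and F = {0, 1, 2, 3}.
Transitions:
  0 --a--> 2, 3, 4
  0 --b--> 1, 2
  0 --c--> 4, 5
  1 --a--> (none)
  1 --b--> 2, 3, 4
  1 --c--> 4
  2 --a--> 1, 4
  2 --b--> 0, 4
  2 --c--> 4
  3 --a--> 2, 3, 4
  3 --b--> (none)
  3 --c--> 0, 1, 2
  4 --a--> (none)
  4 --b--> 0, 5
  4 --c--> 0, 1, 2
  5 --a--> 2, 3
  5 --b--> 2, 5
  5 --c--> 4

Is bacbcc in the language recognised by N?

accepted

Start: {0}
read b: {1, 2}
read a: {1, 4}
read c: {0, 1, 2, 4}
read b: {0, 1, 2, 3, 4, 5}
read c: {0, 1, 2, 4, 5}
read c: {0, 1, 2, 4, 5}
Reachable ∩ accepting = {0, 1, 2} — nonempty.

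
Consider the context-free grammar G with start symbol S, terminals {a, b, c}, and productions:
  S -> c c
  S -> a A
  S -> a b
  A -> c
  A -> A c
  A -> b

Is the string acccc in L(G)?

S ⇒ aA ⇒ aAc ⇒ aAcc ⇒ aAccc ⇒ acccc

yes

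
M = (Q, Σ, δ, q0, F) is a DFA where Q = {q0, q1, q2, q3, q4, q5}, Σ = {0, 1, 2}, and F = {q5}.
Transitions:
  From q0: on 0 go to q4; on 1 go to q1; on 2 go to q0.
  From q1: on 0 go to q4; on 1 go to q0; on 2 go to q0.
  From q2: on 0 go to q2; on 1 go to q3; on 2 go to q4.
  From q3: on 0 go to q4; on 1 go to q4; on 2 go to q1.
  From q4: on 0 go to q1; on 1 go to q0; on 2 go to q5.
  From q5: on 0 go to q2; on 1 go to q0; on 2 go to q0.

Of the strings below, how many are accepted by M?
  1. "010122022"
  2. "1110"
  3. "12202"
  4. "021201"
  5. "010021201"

"010122022": rejected
"1110": rejected
"12202": accepted
"021201": rejected
"010021201": rejected

1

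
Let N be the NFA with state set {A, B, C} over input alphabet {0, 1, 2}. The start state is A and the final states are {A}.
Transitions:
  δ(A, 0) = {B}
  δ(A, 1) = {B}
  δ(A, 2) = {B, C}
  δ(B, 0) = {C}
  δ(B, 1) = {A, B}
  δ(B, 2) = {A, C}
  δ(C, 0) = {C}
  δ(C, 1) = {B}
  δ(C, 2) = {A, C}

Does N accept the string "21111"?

accepted

Start: {A}
read 2: {B, C}
read 1: {A, B}
read 1: {A, B}
read 1: {A, B}
read 1: {A, B}
Reachable ∩ accepting = {A} — nonempty.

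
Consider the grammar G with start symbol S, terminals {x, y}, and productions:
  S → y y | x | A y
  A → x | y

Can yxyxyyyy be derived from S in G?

no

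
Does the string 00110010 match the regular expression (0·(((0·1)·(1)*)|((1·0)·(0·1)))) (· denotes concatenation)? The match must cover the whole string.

no

No split of 00110010 into u·v has 0 matching u and (((0·1)·(1)*)|((1·0)·(0·1))) matching v.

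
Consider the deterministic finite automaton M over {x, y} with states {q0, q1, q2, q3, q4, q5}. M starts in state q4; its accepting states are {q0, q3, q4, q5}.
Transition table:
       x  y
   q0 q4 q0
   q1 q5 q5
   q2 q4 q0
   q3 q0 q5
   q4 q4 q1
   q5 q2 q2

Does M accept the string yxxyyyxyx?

accepted

q4 --y--> q1
q1 --x--> q5
q5 --x--> q2
q2 --y--> q0
q0 --y--> q0
q0 --y--> q0
q0 --x--> q4
q4 --y--> q1
q1 --x--> q5
End in state q5, which is an accepting state.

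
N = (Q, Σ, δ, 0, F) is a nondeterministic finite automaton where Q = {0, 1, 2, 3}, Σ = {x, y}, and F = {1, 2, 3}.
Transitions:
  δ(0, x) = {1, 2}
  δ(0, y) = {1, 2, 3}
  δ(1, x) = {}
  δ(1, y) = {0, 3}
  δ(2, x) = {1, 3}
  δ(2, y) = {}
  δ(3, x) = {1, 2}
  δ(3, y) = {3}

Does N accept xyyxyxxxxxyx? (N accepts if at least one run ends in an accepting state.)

accepted

Start: {0}
read x: {1, 2}
read y: {0, 3}
read y: {1, 2, 3}
read x: {1, 2, 3}
read y: {0, 3}
read x: {1, 2}
read x: {1, 3}
read x: {1, 2}
read x: {1, 3}
read x: {1, 2}
read y: {0, 3}
read x: {1, 2}
Reachable ∩ accepting = {1, 2} — nonempty.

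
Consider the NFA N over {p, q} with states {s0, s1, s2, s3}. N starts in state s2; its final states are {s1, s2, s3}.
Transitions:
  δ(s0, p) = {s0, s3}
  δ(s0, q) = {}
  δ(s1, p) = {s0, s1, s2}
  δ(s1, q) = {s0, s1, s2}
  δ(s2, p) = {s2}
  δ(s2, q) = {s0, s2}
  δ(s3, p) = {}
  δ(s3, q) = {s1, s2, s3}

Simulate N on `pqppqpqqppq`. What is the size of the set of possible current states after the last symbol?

Start: {s2}
read p: {s2}
read q: {s0, s2}
read p: {s0, s2, s3}
read p: {s0, s2, s3}
read q: {s0, s1, s2, s3}
read p: {s0, s1, s2, s3}
read q: {s0, s1, s2, s3}
read q: {s0, s1, s2, s3}
read p: {s0, s1, s2, s3}
read p: {s0, s1, s2, s3}
read q: {s0, s1, s2, s3}
Final reachable set {s0, s1, s2, s3} has 4 states.

4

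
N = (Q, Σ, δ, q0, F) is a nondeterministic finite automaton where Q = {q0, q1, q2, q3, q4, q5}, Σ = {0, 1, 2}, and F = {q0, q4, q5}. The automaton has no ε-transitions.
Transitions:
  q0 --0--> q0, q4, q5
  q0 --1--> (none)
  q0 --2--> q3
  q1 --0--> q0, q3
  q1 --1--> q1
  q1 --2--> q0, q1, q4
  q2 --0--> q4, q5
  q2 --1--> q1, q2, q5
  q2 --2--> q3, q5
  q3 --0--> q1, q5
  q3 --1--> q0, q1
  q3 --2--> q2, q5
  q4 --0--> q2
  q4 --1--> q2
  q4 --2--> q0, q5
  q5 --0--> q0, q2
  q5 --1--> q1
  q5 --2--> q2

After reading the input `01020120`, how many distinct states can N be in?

Start: {q0}
read 0: {q0, q4, q5}
read 1: {q1, q2}
read 0: {q0, q3, q4, q5}
read 2: {q0, q2, q3, q5}
read 0: {q0, q1, q2, q4, q5}
read 1: {q1, q2, q5}
read 2: {q0, q1, q2, q3, q4, q5}
read 0: {q0, q1, q2, q3, q4, q5}
Final reachable set {q0, q1, q2, q3, q4, q5} has 6 states.

6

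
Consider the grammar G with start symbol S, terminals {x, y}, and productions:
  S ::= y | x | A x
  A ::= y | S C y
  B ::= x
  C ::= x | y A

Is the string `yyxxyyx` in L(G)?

S ⇒ Ax ⇒ SCyx ⇒ yCyx ⇒ yyAyx ⇒ yySCyyx ⇒ yyxCyyx ⇒ yyxxyyx

yes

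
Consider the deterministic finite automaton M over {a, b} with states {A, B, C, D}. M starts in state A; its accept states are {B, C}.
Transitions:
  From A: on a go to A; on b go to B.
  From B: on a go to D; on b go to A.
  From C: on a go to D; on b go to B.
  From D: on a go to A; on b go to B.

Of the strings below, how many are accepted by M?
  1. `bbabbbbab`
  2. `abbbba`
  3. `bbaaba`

1

`bbabbbbab`: accepted
`abbbba`: rejected
`bbaaba`: rejected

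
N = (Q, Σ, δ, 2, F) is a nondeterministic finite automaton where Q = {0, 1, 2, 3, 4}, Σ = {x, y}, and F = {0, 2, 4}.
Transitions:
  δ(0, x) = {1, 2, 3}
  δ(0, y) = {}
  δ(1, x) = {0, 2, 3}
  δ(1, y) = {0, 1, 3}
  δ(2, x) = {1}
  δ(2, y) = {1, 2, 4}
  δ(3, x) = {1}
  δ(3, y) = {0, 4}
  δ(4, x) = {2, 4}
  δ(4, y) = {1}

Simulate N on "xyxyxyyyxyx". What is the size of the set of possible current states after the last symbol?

Start: {2}
read x: {1}
read y: {0, 1, 3}
read x: {0, 1, 2, 3}
read y: {0, 1, 2, 3, 4}
read x: {0, 1, 2, 3, 4}
read y: {0, 1, 2, 3, 4}
read y: {0, 1, 2, 3, 4}
read y: {0, 1, 2, 3, 4}
read x: {0, 1, 2, 3, 4}
read y: {0, 1, 2, 3, 4}
read x: {0, 1, 2, 3, 4}
Final reachable set {0, 1, 2, 3, 4} has 5 states.

5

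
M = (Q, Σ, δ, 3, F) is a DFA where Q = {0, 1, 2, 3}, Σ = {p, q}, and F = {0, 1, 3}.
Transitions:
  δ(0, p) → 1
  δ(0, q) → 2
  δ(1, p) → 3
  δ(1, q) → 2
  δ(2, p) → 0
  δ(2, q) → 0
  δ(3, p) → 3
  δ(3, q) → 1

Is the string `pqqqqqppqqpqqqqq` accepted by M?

rejected

3 --p--> 3
3 --q--> 1
1 --q--> 2
2 --q--> 0
0 --q--> 2
2 --q--> 0
0 --p--> 1
1 --p--> 3
3 --q--> 1
1 --q--> 2
2 --p--> 0
0 --q--> 2
2 --q--> 0
0 --q--> 2
2 --q--> 0
0 --q--> 2
End in state 2, which is not an accepting state.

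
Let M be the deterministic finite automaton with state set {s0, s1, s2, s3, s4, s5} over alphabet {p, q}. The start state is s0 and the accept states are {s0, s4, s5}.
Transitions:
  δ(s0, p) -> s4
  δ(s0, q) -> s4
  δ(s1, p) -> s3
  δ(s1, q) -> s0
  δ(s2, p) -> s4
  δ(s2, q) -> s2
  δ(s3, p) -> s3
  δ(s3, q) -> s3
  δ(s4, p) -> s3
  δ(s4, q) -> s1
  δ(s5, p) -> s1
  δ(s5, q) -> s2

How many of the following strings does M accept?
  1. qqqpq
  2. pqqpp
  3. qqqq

1

qqqpq: rejected
pqqpp: rejected
qqqq: accepted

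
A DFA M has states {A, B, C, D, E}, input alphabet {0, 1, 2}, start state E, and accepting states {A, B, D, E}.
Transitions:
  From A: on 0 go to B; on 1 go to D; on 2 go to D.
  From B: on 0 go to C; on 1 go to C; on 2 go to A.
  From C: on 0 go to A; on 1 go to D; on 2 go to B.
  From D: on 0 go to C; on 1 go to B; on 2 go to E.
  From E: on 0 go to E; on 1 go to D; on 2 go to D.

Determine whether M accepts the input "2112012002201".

E --2--> D
D --1--> B
B --1--> C
C --2--> B
B --0--> C
C --1--> D
D --2--> E
E --0--> E
E --0--> E
E --2--> D
D --2--> E
E --0--> E
E --1--> D
End in state D, which is an accepting state.

accepted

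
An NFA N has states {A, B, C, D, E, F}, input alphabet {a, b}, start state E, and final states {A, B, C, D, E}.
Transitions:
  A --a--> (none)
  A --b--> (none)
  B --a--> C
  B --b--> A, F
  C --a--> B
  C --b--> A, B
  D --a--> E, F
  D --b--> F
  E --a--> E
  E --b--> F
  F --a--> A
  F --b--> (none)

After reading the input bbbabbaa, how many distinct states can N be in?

Start: {E}
read b: {F}
read b: {}
The reachable set is empty and stays empty for the remaining 6 symbols.
Final reachable set {} has 0 states.

0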